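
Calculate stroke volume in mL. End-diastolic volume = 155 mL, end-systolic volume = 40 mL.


SV = EDV - ESV
SV = 155 - 40
SV = 115 mL


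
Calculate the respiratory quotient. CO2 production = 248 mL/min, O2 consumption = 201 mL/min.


RQ = VCO2 / VO2
RQ = 248 / 201
RQ = 1.234


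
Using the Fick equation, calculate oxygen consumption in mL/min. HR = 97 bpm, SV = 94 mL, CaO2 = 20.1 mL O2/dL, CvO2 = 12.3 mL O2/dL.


CO = HR*SV = 97*94/1000 = 9.118 L/min
a-v O2 diff = 20.1 - 12.3 = 7.8 mL/dL
VO2 = CO * (CaO2-CvO2) * 10 dL/L
VO2 = 9.118 * 7.8 * 10
VO2 = 711.2 mL/min


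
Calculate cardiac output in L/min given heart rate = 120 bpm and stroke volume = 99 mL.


CO = HR * SV
CO = 120 * 99 / 1000
CO = 11.88 L/min


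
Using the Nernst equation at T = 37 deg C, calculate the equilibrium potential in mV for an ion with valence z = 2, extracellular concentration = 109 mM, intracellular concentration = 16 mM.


E = (RT/(zF)) * ln(C_out/C_in)
T = 37 + 273.15 = 310.15 K
E = (8.314 * 310.15 / (2 * 96485)) * ln(109/16)
E = 25.64 mV


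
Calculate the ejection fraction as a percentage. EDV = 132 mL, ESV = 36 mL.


SV = EDV - ESV = 132 - 36 = 96 mL
EF = SV/EDV * 100 = 96/132 * 100
EF = 72.73%


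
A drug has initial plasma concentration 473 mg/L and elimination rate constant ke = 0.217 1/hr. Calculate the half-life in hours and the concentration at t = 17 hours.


t_half = ln(2) / ke = 0.693147 / 0.217 = 3.194 hr
C(t) = C0 * exp(-ke*t) = 473 * exp(-0.217*17)
C(17) = 11.82 mg/L


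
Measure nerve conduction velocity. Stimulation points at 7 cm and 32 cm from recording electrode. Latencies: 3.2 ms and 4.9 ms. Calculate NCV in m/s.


Distance = (32 - 7) / 100 = 0.25 m
dt = (4.9 - 3.2) / 1000 = 0.0017 s
NCV = dist / dt = 147.1 m/s


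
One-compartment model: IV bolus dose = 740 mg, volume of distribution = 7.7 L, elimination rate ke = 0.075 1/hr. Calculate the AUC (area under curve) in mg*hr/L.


C0 = Dose/Vd = 740/7.7 = 96.1039 mg/L
AUC = C0/ke = 96.1039/0.075
AUC = 1281 mg*hr/L


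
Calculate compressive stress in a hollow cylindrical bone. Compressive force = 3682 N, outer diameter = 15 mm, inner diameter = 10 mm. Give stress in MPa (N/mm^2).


A = pi*(r_o^2 - r_i^2)
r_o = 7.5 mm, r_i = 5 mm
A = 98.1748 mm^2
sigma = F/A = 3682 / 98.1748
sigma = 37.5 MPa


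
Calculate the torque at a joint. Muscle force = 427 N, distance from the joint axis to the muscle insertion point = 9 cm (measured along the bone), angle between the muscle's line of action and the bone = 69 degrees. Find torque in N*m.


Torque = F * d * sin(theta)   (moment arm = d*sin(theta))
d = 9 cm = 0.09 m
Torque = 427 * 0.09 * sin(69)
Torque = 35.88 N*m


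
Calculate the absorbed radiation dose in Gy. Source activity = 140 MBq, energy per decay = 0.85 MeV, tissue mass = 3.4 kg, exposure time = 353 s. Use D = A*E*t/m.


A = 140 MBq = 1.4000e+08 Bq
E = 0.85 MeV = 1.3617e-13 J
D = A*E*t/m = 1.4000e+08*1.3617e-13*353/3.4
D = 0.001979 Gy


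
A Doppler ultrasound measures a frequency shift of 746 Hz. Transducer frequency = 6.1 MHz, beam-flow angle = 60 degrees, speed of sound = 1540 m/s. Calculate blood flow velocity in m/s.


v = fd * c / (2 * f0 * cos(theta))
v = 746 * 1540 / (2 * 6.1000e+06 * cos(60))
v = 0.1883 m/s


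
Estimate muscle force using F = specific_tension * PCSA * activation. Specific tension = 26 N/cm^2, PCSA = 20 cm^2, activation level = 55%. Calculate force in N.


F = sigma * PCSA * activation
F = 26 * 20 * 0.55
F = 286 N


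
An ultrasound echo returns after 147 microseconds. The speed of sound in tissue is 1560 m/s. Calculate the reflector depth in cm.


depth = c * t / 2
t = 147 us = 1.4700e-04 s
depth = 1560 * 1.4700e-04 / 2
depth = 0.11466 m = 11.466 cm


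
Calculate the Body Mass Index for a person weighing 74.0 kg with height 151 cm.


BMI = weight / height^2
height = 151 cm = 1.51 m
BMI = 74.0 / 1.51^2
BMI = 32.45 kg/m^2


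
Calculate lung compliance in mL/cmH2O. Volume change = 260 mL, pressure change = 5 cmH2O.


C = dV / dP
C = 260 / 5
C = 52 mL/cmH2O


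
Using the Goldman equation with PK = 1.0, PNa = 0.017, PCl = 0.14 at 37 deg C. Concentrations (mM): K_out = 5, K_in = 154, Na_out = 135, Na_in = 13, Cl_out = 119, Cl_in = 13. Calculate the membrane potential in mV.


Vm = (RT/F)*ln((PK*Ko + PNa*Nao + PCl*Cli)/(PK*Ki + PNa*Nai + PCl*Clo))
Numer = 9.115, Denom = 170.881
Vm = -78.33 mV


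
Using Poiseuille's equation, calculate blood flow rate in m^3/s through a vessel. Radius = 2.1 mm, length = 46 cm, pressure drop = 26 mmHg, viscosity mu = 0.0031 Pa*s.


Q = pi*r^4*dP / (8*mu*L)
r = 0.0021 m, L = 0.46 m
dP = 26 mmHg = 3466.372 Pa
Q = 1.8565e-05 m^3/s


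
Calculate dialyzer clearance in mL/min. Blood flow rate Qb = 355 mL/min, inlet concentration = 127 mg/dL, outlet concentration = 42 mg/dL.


K = Qb * (Cb_in - Cb_out) / Cb_in
K = 355 * (127 - 42) / 127
K = 237.6 mL/min


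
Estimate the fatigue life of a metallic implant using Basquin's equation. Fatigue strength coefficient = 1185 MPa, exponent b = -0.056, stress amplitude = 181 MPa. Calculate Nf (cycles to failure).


sigma_a = sigma_f' * (2Nf)^b
2Nf = (sigma_a/sigma_f')^(1/b)
2Nf = (181/1185)^(1/-0.056)
2Nf = 3.7336951e+14
Nf = 1.8668e+14


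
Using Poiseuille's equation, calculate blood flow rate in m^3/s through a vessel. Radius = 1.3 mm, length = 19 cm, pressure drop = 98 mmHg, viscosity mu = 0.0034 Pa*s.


Q = pi*r^4*dP / (8*mu*L)
r = 0.0013 m, L = 0.19 m
dP = 98 mmHg = 13065.556 Pa
Q = 2.2684e-05 m^3/s


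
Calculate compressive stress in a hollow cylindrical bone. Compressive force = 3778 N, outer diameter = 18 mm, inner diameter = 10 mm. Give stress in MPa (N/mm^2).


A = pi*(r_o^2 - r_i^2)
r_o = 9 mm, r_i = 5 mm
A = 175.929 mm^2
sigma = F/A = 3778 / 175.929
sigma = 21.47 MPa


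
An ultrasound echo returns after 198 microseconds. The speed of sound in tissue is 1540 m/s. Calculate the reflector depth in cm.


depth = c * t / 2
t = 198 us = 1.9800e-04 s
depth = 1540 * 1.9800e-04 / 2
depth = 0.15246 m = 15.246 cm


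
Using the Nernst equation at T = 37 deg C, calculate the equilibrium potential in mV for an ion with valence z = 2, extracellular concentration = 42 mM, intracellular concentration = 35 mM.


E = (RT/(zF)) * ln(C_out/C_in)
T = 37 + 273.15 = 310.15 K
E = (8.314 * 310.15 / (2 * 96485)) * ln(42/35)
E = 2.436 mV


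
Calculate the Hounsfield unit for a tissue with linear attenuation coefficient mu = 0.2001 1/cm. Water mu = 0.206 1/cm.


HU = ((mu_tissue - mu_water) / mu_water) * 1000
HU = ((0.2001 - 0.206) / 0.206) * 1000
HU = -28.64


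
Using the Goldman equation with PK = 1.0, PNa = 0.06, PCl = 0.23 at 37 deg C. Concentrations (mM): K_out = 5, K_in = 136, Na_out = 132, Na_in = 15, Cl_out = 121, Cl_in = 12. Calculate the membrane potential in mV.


Vm = (RT/F)*ln((PK*Ko + PNa*Nao + PCl*Cli)/(PK*Ki + PNa*Nai + PCl*Clo))
Numer = 15.68, Denom = 164.73
Vm = -62.86 mV


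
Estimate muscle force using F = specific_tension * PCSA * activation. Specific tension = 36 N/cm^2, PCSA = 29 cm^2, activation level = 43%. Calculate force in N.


F = sigma * PCSA * activation
F = 36 * 29 * 0.43
F = 448.9 N


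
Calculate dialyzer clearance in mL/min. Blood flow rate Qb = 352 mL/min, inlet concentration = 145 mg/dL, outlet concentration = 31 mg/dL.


K = Qb * (Cb_in - Cb_out) / Cb_in
K = 352 * (145 - 31) / 145
K = 276.7 mL/min


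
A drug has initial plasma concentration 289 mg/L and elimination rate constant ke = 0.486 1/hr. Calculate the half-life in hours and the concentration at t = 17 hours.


t_half = ln(2) / ke = 0.693147 / 0.486 = 1.426 hr
C(t) = C0 * exp(-ke*t) = 289 * exp(-0.486*17)
C(17) = 0.0746 mg/L


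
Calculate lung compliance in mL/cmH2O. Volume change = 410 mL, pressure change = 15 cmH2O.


C = dV / dP
C = 410 / 15
C = 27.33 mL/cmH2O


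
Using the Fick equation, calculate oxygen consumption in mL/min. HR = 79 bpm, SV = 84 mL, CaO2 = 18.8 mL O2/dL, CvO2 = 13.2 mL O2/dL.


CO = HR*SV = 79*84/1000 = 6.636 L/min
a-v O2 diff = 18.8 - 13.2 = 5.6 mL/dL
VO2 = CO * (CaO2-CvO2) * 10 dL/L
VO2 = 6.636 * 5.6 * 10
VO2 = 371.6 mL/min


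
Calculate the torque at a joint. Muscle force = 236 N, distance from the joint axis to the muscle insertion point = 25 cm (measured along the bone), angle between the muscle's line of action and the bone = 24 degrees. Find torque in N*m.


Torque = F * d * sin(theta)   (moment arm = d*sin(theta))
d = 25 cm = 0.25 m
Torque = 236 * 0.25 * sin(24)
Torque = 24 N*m


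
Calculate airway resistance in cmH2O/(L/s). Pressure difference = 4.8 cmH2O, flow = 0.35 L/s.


R = dP / flow
R = 4.8 / 0.35
R = 13.71 cmH2O/(L/s)


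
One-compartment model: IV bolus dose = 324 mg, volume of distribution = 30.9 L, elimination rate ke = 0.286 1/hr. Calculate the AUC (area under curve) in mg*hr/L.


C0 = Dose/Vd = 324/30.9 = 10.4854 mg/L
AUC = C0/ke = 10.4854/0.286
AUC = 36.66 mg*hr/L


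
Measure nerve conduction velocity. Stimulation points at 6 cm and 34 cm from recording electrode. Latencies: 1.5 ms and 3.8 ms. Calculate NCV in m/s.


Distance = (34 - 6) / 100 = 0.28 m
dt = (3.8 - 1.5) / 1000 = 0.0023 s
NCV = dist / dt = 121.7 m/s


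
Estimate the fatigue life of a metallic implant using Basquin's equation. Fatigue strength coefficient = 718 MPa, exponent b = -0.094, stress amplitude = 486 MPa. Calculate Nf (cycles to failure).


sigma_a = sigma_f' * (2Nf)^b
2Nf = (sigma_a/sigma_f')^(1/b)
2Nf = (486/718)^(1/-0.094)
2Nf = 63.542704
Nf = 31.77


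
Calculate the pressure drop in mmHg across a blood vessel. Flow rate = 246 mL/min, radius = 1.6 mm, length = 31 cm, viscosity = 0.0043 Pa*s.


dP = 8*mu*L*Q / (pi*r^4)
Q = 246 mL/min = 4.1e-06 m^3/s
dP = 2123.61 Pa = 2123.61 / 133.322 mmHg = 15.93 mmHg


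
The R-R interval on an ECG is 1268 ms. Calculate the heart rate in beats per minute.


HR = 60 / RR_interval(s)
RR = 1268 ms = 1.268 s
HR = 60 / 1.268 = 47.32 bpm


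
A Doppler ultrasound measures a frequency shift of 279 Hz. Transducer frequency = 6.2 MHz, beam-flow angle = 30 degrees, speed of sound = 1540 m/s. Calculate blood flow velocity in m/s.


v = fd * c / (2 * f0 * cos(theta))
v = 279 * 1540 / (2 * 6.2000e+06 * cos(30))
v = 0.04001 m/s


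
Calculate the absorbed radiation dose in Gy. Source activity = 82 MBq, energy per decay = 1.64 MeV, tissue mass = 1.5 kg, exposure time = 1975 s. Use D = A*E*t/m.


A = 82 MBq = 8.2000e+07 Bq
E = 1.64 MeV = 2.62728e-13 J
D = A*E*t/m = 8.2000e+07*2.62728e-13*1975/1.5
D = 0.02837 Gy


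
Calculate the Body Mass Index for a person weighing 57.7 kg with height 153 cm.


BMI = weight / height^2
height = 153 cm = 1.53 m
BMI = 57.7 / 1.53^2
BMI = 24.65 kg/m^2


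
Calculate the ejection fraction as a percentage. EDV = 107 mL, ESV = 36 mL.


SV = EDV - ESV = 107 - 36 = 71 mL
EF = SV/EDV * 100 = 71/107 * 100
EF = 66.36%


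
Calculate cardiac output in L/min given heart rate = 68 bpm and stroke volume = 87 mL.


CO = HR * SV
CO = 68 * 87 / 1000
CO = 5.916 L/min


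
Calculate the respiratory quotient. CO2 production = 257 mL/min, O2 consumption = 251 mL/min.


RQ = VCO2 / VO2
RQ = 257 / 251
RQ = 1.024


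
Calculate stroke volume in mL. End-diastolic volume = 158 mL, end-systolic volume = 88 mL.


SV = EDV - ESV
SV = 158 - 88
SV = 70 mL


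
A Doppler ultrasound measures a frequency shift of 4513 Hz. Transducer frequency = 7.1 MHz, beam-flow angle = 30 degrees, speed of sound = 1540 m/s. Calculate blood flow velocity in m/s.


v = fd * c / (2 * f0 * cos(theta))
v = 4513 * 1540 / (2 * 7.1000e+06 * cos(30))
v = 0.5652 m/s


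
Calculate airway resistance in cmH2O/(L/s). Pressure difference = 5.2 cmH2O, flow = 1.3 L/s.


R = dP / flow
R = 5.2 / 1.3
R = 4 cmH2O/(L/s)


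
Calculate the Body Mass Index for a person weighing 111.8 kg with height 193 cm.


BMI = weight / height^2
height = 193 cm = 1.93 m
BMI = 111.8 / 1.93^2
BMI = 30.01 kg/m^2


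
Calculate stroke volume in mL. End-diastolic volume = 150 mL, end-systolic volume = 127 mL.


SV = EDV - ESV
SV = 150 - 127
SV = 23 mL


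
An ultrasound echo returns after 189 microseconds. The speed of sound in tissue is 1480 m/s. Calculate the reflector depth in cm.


depth = c * t / 2
t = 189 us = 1.8900e-04 s
depth = 1480 * 1.8900e-04 / 2
depth = 0.13986 m = 13.986 cm


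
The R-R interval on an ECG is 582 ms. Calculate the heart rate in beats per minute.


HR = 60 / RR_interval(s)
RR = 582 ms = 0.582 s
HR = 60 / 0.582 = 103.1 bpm


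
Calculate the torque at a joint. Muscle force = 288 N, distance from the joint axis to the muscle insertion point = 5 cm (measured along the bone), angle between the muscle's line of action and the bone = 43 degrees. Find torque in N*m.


Torque = F * d * sin(theta)   (moment arm = d*sin(theta))
d = 5 cm = 0.05 m
Torque = 288 * 0.05 * sin(43)
Torque = 9.821 N*m


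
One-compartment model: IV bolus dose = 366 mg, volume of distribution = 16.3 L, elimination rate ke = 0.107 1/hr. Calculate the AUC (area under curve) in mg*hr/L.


C0 = Dose/Vd = 366/16.3 = 22.454 mg/L
AUC = C0/ke = 22.454/0.107
AUC = 209.9 mg*hr/L


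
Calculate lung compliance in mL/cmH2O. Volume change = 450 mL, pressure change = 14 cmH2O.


C = dV / dP
C = 450 / 14
C = 32.14 mL/cmH2O


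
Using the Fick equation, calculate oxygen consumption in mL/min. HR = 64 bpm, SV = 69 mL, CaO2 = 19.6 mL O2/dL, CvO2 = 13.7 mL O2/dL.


CO = HR*SV = 64*69/1000 = 4.416 L/min
a-v O2 diff = 19.6 - 13.7 = 5.9 mL/dL
VO2 = CO * (CaO2-CvO2) * 10 dL/L
VO2 = 4.416 * 5.9 * 10
VO2 = 260.5 mL/min


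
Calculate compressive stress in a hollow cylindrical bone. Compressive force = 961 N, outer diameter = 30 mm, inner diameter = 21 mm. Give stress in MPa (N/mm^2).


A = pi*(r_o^2 - r_i^2)
r_o = 15 mm, r_i = 10.5 mm
A = 360.498 mm^2
sigma = F/A = 961 / 360.498
sigma = 2.666 MPa


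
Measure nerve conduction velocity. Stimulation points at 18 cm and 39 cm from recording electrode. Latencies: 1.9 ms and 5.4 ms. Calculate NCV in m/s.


Distance = (39 - 18) / 100 = 0.21 m
dt = (5.4 - 1.9) / 1000 = 0.0035 s
NCV = dist / dt = 60 m/s


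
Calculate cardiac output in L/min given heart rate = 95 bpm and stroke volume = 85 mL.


CO = HR * SV
CO = 95 * 85 / 1000
CO = 8.075 L/min


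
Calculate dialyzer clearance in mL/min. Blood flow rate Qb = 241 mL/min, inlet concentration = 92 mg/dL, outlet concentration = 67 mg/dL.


K = Qb * (Cb_in - Cb_out) / Cb_in
K = 241 * (92 - 67) / 92
K = 65.49 mL/min


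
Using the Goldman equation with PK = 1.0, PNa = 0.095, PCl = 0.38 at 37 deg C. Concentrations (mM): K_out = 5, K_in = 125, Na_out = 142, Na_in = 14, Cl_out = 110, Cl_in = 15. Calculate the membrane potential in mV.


Vm = (RT/F)*ln((PK*Ko + PNa*Nao + PCl*Cli)/(PK*Ki + PNa*Nai + PCl*Clo))
Numer = 24.19, Denom = 168.13
Vm = -51.81 mV


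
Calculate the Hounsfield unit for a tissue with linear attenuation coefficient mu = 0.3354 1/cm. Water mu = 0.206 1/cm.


HU = ((mu_tissue - mu_water) / mu_water) * 1000
HU = ((0.3354 - 0.206) / 0.206) * 1000
HU = 628.2


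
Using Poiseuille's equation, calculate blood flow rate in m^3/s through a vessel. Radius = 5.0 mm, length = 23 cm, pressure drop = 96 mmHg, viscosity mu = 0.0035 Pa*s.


Q = pi*r^4*dP / (8*mu*L)
r = 0.005 m, L = 0.23 m
dP = 96 mmHg = 12798.912 Pa
Q = 0.003902 m^3/s


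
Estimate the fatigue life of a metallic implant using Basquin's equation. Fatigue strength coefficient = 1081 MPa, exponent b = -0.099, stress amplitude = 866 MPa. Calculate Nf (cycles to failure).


sigma_a = sigma_f' * (2Nf)^b
2Nf = (sigma_a/sigma_f')^(1/b)
2Nf = (866/1081)^(1/-0.099)
2Nf = 9.393038
Nf = 4.697


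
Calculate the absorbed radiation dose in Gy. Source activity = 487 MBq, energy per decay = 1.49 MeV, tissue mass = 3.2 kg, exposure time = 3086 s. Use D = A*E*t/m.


A = 487 MBq = 4.8700e+08 Bq
E = 1.49 MeV = 2.38698e-13 J
D = A*E*t/m = 4.8700e+08*2.38698e-13*3086/3.2
D = 0.1121 Gy


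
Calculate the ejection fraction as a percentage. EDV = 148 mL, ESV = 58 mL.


SV = EDV - ESV = 148 - 58 = 90 mL
EF = SV/EDV * 100 = 90/148 * 100
EF = 60.81%


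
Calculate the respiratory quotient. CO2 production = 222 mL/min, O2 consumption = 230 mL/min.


RQ = VCO2 / VO2
RQ = 222 / 230
RQ = 0.9652


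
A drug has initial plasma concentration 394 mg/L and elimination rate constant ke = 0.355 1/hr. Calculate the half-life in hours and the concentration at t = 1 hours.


t_half = ln(2) / ke = 0.693147 / 0.355 = 1.953 hr
C(t) = C0 * exp(-ke*t) = 394 * exp(-0.355*1)
C(1) = 276.3 mg/L


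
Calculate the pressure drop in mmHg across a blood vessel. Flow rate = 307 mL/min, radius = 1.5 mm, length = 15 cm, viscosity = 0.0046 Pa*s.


dP = 8*mu*L*Q / (pi*r^4)
Q = 307 mL/min = 5.11667e-06 m^3/s
dP = 1775.87 Pa = 1775.87 / 133.322 mmHg = 13.32 mmHg


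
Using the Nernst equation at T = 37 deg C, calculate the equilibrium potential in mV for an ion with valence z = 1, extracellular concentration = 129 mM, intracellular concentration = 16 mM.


E = (RT/(zF)) * ln(C_out/C_in)
T = 37 + 273.15 = 310.15 K
E = (8.314 * 310.15 / (1 * 96485)) * ln(129/16)
E = 55.78 mV


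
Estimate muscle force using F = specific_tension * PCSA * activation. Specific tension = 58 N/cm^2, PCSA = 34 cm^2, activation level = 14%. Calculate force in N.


F = sigma * PCSA * activation
F = 58 * 34 * 0.14
F = 276.1 N


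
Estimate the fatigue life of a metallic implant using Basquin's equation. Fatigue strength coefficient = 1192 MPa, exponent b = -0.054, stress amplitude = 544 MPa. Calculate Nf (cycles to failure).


sigma_a = sigma_f' * (2Nf)^b
2Nf = (sigma_a/sigma_f')^(1/b)
2Nf = (544/1192)^(1/-0.054)
2Nf = 2036291.4
Nf = 1.0181e+06


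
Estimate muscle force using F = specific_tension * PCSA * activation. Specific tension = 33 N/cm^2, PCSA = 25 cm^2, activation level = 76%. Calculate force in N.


F = sigma * PCSA * activation
F = 33 * 25 * 0.76
F = 627 N


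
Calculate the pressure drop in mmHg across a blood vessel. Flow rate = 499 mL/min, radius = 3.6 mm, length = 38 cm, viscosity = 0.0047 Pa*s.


dP = 8*mu*L*Q / (pi*r^4)
Q = 499 mL/min = 8.31667e-06 m^3/s
dP = 225.196 Pa = 225.196 / 133.322 mmHg = 1.689 mmHg


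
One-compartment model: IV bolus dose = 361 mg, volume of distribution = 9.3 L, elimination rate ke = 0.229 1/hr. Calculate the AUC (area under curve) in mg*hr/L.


C0 = Dose/Vd = 361/9.3 = 38.8172 mg/L
AUC = C0/ke = 38.8172/0.229
AUC = 169.5 mg*hr/L


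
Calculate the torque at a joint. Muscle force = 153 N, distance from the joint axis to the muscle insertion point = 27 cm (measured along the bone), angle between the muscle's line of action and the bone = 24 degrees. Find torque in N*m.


Torque = F * d * sin(theta)   (moment arm = d*sin(theta))
d = 27 cm = 0.27 m
Torque = 153 * 0.27 * sin(24)
Torque = 16.8 N*m


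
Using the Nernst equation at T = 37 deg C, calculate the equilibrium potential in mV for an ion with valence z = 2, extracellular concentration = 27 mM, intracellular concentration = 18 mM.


E = (RT/(zF)) * ln(C_out/C_in)
T = 37 + 273.15 = 310.15 K
E = (8.314 * 310.15 / (2 * 96485)) * ln(27/18)
E = 5.418 mV


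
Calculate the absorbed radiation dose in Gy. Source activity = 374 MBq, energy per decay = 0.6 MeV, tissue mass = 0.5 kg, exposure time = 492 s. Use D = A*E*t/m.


A = 374 MBq = 3.7400e+08 Bq
E = 0.6 MeV = 9.612e-14 J
D = A*E*t/m = 3.7400e+08*9.612e-14*492/0.5
D = 0.03537 Gy


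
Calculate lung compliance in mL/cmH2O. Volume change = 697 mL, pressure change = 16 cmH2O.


C = dV / dP
C = 697 / 16
C = 43.56 mL/cmH2O


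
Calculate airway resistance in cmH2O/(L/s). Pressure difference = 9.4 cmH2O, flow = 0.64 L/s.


R = dP / flow
R = 9.4 / 0.64
R = 14.69 cmH2O/(L/s)


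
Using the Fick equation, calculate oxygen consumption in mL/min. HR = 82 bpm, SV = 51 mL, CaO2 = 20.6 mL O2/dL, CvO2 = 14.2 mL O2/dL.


CO = HR*SV = 82*51/1000 = 4.182 L/min
a-v O2 diff = 20.6 - 14.2 = 6.4 mL/dL
VO2 = CO * (CaO2-CvO2) * 10 dL/L
VO2 = 4.182 * 6.4 * 10
VO2 = 267.6 mL/min


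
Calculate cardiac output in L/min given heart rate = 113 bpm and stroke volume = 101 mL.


CO = HR * SV
CO = 113 * 101 / 1000
CO = 11.41 L/min


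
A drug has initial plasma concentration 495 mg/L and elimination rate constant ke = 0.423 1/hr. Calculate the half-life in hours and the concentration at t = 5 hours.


t_half = ln(2) / ke = 0.693147 / 0.423 = 1.639 hr
C(t) = C0 * exp(-ke*t) = 495 * exp(-0.423*5)
C(5) = 59.71 mg/L


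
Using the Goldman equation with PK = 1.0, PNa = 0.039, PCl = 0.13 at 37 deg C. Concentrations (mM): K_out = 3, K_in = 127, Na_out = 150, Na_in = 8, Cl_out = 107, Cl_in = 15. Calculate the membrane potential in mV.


Vm = (RT/F)*ln((PK*Ko + PNa*Nao + PCl*Cli)/(PK*Ki + PNa*Nai + PCl*Clo))
Numer = 10.8, Denom = 141.222
Vm = -68.7 mV


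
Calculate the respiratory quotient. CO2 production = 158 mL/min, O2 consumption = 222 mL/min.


RQ = VCO2 / VO2
RQ = 158 / 222
RQ = 0.7117


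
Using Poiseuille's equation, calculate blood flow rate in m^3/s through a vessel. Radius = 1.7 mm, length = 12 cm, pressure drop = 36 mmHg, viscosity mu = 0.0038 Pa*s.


Q = pi*r^4*dP / (8*mu*L)
r = 0.0017 m, L = 0.12 m
dP = 36 mmHg = 4799.592 Pa
Q = 3.4522e-05 m^3/s


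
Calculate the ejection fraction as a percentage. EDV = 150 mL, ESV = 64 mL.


SV = EDV - ESV = 150 - 64 = 86 mL
EF = SV/EDV * 100 = 86/150 * 100
EF = 57.33%


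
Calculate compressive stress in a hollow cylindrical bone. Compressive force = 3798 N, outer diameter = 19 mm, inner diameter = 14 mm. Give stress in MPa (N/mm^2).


A = pi*(r_o^2 - r_i^2)
r_o = 9.5 mm, r_i = 7 mm
A = 129.591 mm^2
sigma = F/A = 3798 / 129.591
sigma = 29.31 MPa


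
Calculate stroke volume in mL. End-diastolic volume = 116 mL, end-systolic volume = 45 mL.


SV = EDV - ESV
SV = 116 - 45
SV = 71 mL


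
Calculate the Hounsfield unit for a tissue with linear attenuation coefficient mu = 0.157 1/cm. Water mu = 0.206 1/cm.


HU = ((mu_tissue - mu_water) / mu_water) * 1000
HU = ((0.157 - 0.206) / 0.206) * 1000
HU = -237.9


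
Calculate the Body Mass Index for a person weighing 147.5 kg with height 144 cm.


BMI = weight / height^2
height = 144 cm = 1.44 m
BMI = 147.5 / 1.44^2
BMI = 71.13 kg/m^2


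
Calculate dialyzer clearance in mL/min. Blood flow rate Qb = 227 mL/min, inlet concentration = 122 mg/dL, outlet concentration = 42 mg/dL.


K = Qb * (Cb_in - Cb_out) / Cb_in
K = 227 * (122 - 42) / 122
K = 148.9 mL/min


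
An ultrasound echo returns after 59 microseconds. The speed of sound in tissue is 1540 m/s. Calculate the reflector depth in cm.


depth = c * t / 2
t = 59 us = 5.9000e-05 s
depth = 1540 * 5.9000e-05 / 2
depth = 0.04543 m = 4.543 cm


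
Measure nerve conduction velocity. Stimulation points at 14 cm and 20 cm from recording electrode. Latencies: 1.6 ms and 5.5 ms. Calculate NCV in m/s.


Distance = (20 - 14) / 100 = 0.06 m
dt = (5.5 - 1.6) / 1000 = 0.0039 s
NCV = dist / dt = 15.38 m/s


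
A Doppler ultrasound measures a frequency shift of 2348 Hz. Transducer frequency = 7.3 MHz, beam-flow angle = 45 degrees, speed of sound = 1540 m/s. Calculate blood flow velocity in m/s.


v = fd * c / (2 * f0 * cos(theta))
v = 2348 * 1540 / (2 * 7.3000e+06 * cos(45))
v = 0.3503 m/s


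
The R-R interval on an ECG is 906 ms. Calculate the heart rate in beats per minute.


HR = 60 / RR_interval(s)
RR = 906 ms = 0.906 s
HR = 60 / 0.906 = 66.23 bpm


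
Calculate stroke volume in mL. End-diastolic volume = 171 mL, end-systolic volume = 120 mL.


SV = EDV - ESV
SV = 171 - 120
SV = 51 mL


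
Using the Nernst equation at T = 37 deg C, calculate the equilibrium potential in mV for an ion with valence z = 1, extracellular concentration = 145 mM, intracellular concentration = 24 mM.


E = (RT/(zF)) * ln(C_out/C_in)
T = 37 + 273.15 = 310.15 K
E = (8.314 * 310.15 / (1 * 96485)) * ln(145/24)
E = 48.07 mV


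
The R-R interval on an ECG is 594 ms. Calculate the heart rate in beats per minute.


HR = 60 / RR_interval(s)
RR = 594 ms = 0.594 s
HR = 60 / 0.594 = 101 bpm


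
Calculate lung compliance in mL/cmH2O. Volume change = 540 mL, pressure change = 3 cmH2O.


C = dV / dP
C = 540 / 3
C = 180 mL/cmH2O


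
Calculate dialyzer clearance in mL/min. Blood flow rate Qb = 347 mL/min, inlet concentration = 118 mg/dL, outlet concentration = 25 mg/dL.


K = Qb * (Cb_in - Cb_out) / Cb_in
K = 347 * (118 - 25) / 118
K = 273.5 mL/min


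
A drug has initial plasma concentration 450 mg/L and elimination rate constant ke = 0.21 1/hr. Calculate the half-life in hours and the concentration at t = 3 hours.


t_half = ln(2) / ke = 0.693147 / 0.21 = 3.301 hr
C(t) = C0 * exp(-ke*t) = 450 * exp(-0.21*3)
C(3) = 239.7 mg/L


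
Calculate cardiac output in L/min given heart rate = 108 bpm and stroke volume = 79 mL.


CO = HR * SV
CO = 108 * 79 / 1000
CO = 8.532 L/min


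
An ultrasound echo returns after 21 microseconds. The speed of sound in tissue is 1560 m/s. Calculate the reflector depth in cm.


depth = c * t / 2
t = 21 us = 2.1000e-05 s
depth = 1560 * 2.1000e-05 / 2
depth = 0.01638 m = 1.638 cm


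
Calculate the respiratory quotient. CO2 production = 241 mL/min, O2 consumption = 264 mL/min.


RQ = VCO2 / VO2
RQ = 241 / 264
RQ = 0.9129


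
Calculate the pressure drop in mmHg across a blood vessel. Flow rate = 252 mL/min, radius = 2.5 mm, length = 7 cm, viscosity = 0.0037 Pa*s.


dP = 8*mu*L*Q / (pi*r^4)
Q = 252 mL/min = 4.2e-06 m^3/s
dP = 70.9135 Pa = 70.9135 / 133.322 mmHg = 0.5319 mmHg


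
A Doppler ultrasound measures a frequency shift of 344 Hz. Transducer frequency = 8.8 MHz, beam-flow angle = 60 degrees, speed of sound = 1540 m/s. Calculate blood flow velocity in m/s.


v = fd * c / (2 * f0 * cos(theta))
v = 344 * 1540 / (2 * 8.8000e+06 * cos(60))
v = 0.0602 m/s


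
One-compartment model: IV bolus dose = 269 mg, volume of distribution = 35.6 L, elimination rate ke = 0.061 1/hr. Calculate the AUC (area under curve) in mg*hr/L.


C0 = Dose/Vd = 269/35.6 = 7.55618 mg/L
AUC = C0/ke = 7.55618/0.061
AUC = 123.9 mg*hr/L


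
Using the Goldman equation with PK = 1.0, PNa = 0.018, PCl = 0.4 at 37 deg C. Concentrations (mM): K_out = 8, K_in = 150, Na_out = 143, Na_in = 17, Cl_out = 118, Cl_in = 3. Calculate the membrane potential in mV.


Vm = (RT/F)*ln((PK*Ko + PNa*Nao + PCl*Cli)/(PK*Ki + PNa*Nai + PCl*Clo))
Numer = 11.774, Denom = 197.506
Vm = -75.36 mV


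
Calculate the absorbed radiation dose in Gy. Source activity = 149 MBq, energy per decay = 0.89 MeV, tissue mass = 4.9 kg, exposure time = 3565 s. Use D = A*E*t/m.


A = 149 MBq = 1.4900e+08 Bq
E = 0.89 MeV = 1.42578e-13 J
D = A*E*t/m = 1.4900e+08*1.42578e-13*3565/4.9
D = 0.01546 Gy


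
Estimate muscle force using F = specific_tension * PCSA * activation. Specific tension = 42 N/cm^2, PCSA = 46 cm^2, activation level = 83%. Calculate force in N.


F = sigma * PCSA * activation
F = 42 * 46 * 0.83
F = 1604 N


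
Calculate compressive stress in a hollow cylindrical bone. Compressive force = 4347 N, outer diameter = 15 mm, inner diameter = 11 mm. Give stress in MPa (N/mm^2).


A = pi*(r_o^2 - r_i^2)
r_o = 7.5 mm, r_i = 5.5 mm
A = 81.6814 mm^2
sigma = F/A = 4347 / 81.6814
sigma = 53.22 MPa


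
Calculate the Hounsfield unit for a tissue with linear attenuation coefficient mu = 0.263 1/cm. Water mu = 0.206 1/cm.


HU = ((mu_tissue - mu_water) / mu_water) * 1000
HU = ((0.263 - 0.206) / 0.206) * 1000
HU = 276.7


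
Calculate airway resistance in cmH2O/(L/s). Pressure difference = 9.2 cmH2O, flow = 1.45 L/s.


R = dP / flow
R = 9.2 / 1.45
R = 6.345 cmH2O/(L/s)


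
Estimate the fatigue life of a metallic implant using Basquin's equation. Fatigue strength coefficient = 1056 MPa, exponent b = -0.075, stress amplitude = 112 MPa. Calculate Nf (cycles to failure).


sigma_a = sigma_f' * (2Nf)^b
2Nf = (sigma_a/sigma_f')^(1/b)
2Nf = (112/1056)^(1/-0.075)
2Nf = 9.8313224e+12
Nf = 4.9157e+12


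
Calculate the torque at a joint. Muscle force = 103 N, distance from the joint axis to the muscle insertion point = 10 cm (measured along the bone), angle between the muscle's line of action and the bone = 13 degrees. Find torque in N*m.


Torque = F * d * sin(theta)   (moment arm = d*sin(theta))
d = 10 cm = 0.1 m
Torque = 103 * 0.1 * sin(13)
Torque = 2.317 N*m


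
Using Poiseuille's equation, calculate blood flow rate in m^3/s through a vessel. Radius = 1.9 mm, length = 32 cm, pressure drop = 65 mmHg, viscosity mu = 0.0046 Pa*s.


Q = pi*r^4*dP / (8*mu*L)
r = 0.0019 m, L = 0.32 m
dP = 65 mmHg = 8665.93 Pa
Q = 3.0129e-05 m^3/s


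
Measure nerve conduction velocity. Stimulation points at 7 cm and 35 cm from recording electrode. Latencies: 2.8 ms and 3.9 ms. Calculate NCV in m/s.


Distance = (35 - 7) / 100 = 0.28 m
dt = (3.9 - 2.8) / 1000 = 0.0011 s
NCV = dist / dt = 254.5 m/s


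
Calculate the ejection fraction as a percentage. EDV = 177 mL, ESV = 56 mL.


SV = EDV - ESV = 177 - 56 = 121 mL
EF = SV/EDV * 100 = 121/177 * 100
EF = 68.36%


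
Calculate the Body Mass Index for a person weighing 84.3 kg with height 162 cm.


BMI = weight / height^2
height = 162 cm = 1.62 m
BMI = 84.3 / 1.62^2
BMI = 32.12 kg/m^2


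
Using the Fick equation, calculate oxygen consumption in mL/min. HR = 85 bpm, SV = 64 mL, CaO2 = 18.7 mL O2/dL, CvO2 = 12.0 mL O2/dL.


CO = HR*SV = 85*64/1000 = 5.44 L/min
a-v O2 diff = 18.7 - 12.0 = 6.7 mL/dL
VO2 = CO * (CaO2-CvO2) * 10 dL/L
VO2 = 5.44 * 6.7 * 10
VO2 = 364.5 mL/min


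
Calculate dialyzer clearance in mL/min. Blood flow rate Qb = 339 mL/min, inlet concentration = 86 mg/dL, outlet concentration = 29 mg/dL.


K = Qb * (Cb_in - Cb_out) / Cb_in
K = 339 * (86 - 29) / 86
K = 224.7 mL/min


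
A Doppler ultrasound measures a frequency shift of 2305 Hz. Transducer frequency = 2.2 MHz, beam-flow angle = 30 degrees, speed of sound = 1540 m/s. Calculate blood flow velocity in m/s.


v = fd * c / (2 * f0 * cos(theta))
v = 2305 * 1540 / (2 * 2.2000e+06 * cos(30))
v = 0.9316 m/s


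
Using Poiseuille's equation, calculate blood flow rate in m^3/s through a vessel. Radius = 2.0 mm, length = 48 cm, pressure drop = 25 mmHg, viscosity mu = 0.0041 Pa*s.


Q = pi*r^4*dP / (8*mu*L)
r = 0.002 m, L = 0.48 m
dP = 25 mmHg = 3333.05 Pa
Q = 1.0641e-05 m^3/s


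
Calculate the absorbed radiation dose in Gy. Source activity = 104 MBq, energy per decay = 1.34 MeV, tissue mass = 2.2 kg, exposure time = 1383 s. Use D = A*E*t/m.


A = 104 MBq = 1.0400e+08 Bq
E = 1.34 MeV = 2.14668e-13 J
D = A*E*t/m = 1.0400e+08*2.14668e-13*1383/2.2
D = 0.01403 Gy


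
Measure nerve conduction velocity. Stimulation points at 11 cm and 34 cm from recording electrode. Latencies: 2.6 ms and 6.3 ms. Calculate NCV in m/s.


Distance = (34 - 11) / 100 = 0.23 m
dt = (6.3 - 2.6) / 1000 = 0.0037 s
NCV = dist / dt = 62.16 m/s


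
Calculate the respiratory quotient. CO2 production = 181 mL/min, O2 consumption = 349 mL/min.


RQ = VCO2 / VO2
RQ = 181 / 349
RQ = 0.5186


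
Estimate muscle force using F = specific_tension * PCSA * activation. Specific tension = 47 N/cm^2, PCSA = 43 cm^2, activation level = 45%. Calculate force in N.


F = sigma * PCSA * activation
F = 47 * 43 * 0.45
F = 909.5 N


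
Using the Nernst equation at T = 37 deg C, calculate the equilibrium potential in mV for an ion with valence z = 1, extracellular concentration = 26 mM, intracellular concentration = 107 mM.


E = (RT/(zF)) * ln(C_out/C_in)
T = 37 + 273.15 = 310.15 K
E = (8.314 * 310.15 / (1 * 96485)) * ln(26/107)
E = -37.81 mV


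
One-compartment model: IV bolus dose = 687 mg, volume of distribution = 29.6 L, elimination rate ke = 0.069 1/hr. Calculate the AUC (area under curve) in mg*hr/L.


C0 = Dose/Vd = 687/29.6 = 23.2095 mg/L
AUC = C0/ke = 23.2095/0.069
AUC = 336.4 mg*hr/L


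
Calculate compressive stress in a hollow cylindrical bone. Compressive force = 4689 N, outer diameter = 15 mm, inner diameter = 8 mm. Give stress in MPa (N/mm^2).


A = pi*(r_o^2 - r_i^2)
r_o = 7.5 mm, r_i = 4 mm
A = 126.449 mm^2
sigma = F/A = 4689 / 126.449
sigma = 37.08 MPa


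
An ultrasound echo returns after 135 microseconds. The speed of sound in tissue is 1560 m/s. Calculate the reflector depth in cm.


depth = c * t / 2
t = 135 us = 1.3500e-04 s
depth = 1560 * 1.3500e-04 / 2
depth = 0.1053 m = 10.53 cm


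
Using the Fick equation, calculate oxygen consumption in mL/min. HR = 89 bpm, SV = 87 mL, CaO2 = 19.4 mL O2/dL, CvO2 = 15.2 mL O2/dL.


CO = HR*SV = 89*87/1000 = 7.743 L/min
a-v O2 diff = 19.4 - 15.2 = 4.2 mL/dL
VO2 = CO * (CaO2-CvO2) * 10 dL/L
VO2 = 7.743 * 4.2 * 10
VO2 = 325.2 mL/min


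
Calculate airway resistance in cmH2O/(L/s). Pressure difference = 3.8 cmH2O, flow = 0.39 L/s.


R = dP / flow
R = 3.8 / 0.39
R = 9.744 cmH2O/(L/s)


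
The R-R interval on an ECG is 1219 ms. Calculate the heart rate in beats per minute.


HR = 60 / RR_interval(s)
RR = 1219 ms = 1.219 s
HR = 60 / 1.219 = 49.22 bpm


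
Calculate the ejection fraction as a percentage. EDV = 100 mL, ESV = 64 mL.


SV = EDV - ESV = 100 - 64 = 36 mL
EF = SV/EDV * 100 = 36/100 * 100
EF = 36%


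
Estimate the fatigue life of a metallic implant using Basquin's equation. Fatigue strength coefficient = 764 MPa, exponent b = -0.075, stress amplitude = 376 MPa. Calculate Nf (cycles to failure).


sigma_a = sigma_f' * (2Nf)^b
2Nf = (sigma_a/sigma_f')^(1/b)
2Nf = (376/764)^(1/-0.075)
2Nf = 12746.967
Nf = 6373


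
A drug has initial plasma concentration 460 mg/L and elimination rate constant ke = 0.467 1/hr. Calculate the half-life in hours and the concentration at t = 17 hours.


t_half = ln(2) / ke = 0.693147 / 0.467 = 1.484 hr
C(t) = C0 * exp(-ke*t) = 460 * exp(-0.467*17)
C(17) = 0.164 mg/L


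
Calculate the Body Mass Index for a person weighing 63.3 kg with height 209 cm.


BMI = weight / height^2
height = 209 cm = 2.09 m
BMI = 63.3 / 2.09^2
BMI = 14.49 kg/m^2


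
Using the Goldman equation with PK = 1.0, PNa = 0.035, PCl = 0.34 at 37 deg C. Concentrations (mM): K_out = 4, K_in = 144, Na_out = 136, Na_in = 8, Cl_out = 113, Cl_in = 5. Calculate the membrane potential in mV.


Vm = (RT/F)*ln((PK*Ko + PNa*Nao + PCl*Cli)/(PK*Ki + PNa*Nai + PCl*Clo))
Numer = 10.46, Denom = 182.7
Vm = -76.44 mV


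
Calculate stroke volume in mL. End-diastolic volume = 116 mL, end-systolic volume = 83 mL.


SV = EDV - ESV
SV = 116 - 83
SV = 33 mL


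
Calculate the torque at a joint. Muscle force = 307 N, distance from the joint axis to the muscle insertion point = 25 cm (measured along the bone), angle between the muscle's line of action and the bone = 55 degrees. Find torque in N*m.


Torque = F * d * sin(theta)   (moment arm = d*sin(theta))
d = 25 cm = 0.25 m
Torque = 307 * 0.25 * sin(55)
Torque = 62.87 N*m


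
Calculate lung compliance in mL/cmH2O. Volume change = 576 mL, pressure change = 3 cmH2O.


C = dV / dP
C = 576 / 3
C = 192 mL/cmH2O


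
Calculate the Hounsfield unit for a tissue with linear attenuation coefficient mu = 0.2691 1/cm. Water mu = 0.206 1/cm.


HU = ((mu_tissue - mu_water) / mu_water) * 1000
HU = ((0.2691 - 0.206) / 0.206) * 1000
HU = 306.3


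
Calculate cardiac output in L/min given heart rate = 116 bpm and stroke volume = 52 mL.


CO = HR * SV
CO = 116 * 52 / 1000
CO = 6.032 L/min


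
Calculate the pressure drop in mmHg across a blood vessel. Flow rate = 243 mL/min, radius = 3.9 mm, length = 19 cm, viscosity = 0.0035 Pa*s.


dP = 8*mu*L*Q / (pi*r^4)
Q = 243 mL/min = 4.05e-06 m^3/s
dP = 29.6455 Pa = 29.6455 / 133.322 mmHg = 0.2224 mmHg


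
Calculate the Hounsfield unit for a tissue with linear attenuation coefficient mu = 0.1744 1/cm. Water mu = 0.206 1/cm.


HU = ((mu_tissue - mu_water) / mu_water) * 1000
HU = ((0.1744 - 0.206) / 0.206) * 1000
HU = -153.4


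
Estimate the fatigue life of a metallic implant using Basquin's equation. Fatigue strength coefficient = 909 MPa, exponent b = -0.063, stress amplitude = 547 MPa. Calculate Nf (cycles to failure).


sigma_a = sigma_f' * (2Nf)^b
2Nf = (sigma_a/sigma_f')^(1/b)
2Nf = (547/909)^(1/-0.063)
2Nf = 3171.1383
Nf = 1586


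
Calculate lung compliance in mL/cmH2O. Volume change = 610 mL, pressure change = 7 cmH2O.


C = dV / dP
C = 610 / 7
C = 87.14 mL/cmH2O


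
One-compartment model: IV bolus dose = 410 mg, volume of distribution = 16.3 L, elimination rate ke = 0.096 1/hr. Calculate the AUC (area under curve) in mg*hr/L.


C0 = Dose/Vd = 410/16.3 = 25.1534 mg/L
AUC = C0/ke = 25.1534/0.096
AUC = 262 mg*hr/L


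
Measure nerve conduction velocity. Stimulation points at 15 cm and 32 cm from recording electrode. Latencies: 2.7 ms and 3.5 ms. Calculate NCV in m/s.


Distance = (32 - 15) / 100 = 0.17 m
dt = (3.5 - 2.7) / 1000 = 8.0000e-04 s
NCV = dist / dt = 212.5 m/s


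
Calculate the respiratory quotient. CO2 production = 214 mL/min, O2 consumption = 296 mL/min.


RQ = VCO2 / VO2
RQ = 214 / 296
RQ = 0.723


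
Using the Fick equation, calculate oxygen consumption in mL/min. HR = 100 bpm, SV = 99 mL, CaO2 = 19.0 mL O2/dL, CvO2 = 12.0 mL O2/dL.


CO = HR*SV = 100*99/1000 = 9.9 L/min
a-v O2 diff = 19.0 - 12.0 = 7 mL/dL
VO2 = CO * (CaO2-CvO2) * 10 dL/L
VO2 = 9.9 * 7 * 10
VO2 = 693 mL/min


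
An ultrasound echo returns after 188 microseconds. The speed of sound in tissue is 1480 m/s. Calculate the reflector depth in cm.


depth = c * t / 2
t = 188 us = 1.8800e-04 s
depth = 1480 * 1.8800e-04 / 2
depth = 0.13912 m = 13.912 cm


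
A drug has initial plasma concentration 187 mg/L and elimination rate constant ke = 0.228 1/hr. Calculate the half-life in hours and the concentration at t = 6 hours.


t_half = ln(2) / ke = 0.693147 / 0.228 = 3.04 hr
C(t) = C0 * exp(-ke*t) = 187 * exp(-0.228*6)
C(6) = 47.61 mg/L


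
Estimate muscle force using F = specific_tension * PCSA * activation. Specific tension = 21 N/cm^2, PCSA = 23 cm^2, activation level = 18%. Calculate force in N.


F = sigma * PCSA * activation
F = 21 * 23 * 0.18
F = 86.94 N


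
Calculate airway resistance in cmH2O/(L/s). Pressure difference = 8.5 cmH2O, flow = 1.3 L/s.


R = dP / flow
R = 8.5 / 1.3
R = 6.538 cmH2O/(L/s)


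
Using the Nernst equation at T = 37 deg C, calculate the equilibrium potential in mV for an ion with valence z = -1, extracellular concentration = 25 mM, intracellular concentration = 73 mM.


E = (RT/(zF)) * ln(C_out/C_in)
T = 37 + 273.15 = 310.15 K
E = (8.314 * 310.15 / (-1 * 96485)) * ln(25/73)
E = 28.64 mV


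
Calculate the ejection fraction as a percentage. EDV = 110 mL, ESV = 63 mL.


SV = EDV - ESV = 110 - 63 = 47 mL
EF = SV/EDV * 100 = 47/110 * 100
EF = 42.73%


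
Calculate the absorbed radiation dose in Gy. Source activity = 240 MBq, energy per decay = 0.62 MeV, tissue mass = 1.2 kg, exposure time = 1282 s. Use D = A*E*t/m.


A = 240 MBq = 2.4000e+08 Bq
E = 0.62 MeV = 9.9324e-14 J
D = A*E*t/m = 2.4000e+08*9.9324e-14*1282/1.2
D = 0.02547 Gy


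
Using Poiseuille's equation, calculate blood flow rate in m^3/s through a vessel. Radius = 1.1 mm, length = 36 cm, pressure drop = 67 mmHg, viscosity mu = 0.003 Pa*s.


Q = pi*r^4*dP / (8*mu*L)
r = 0.0011 m, L = 0.36 m
dP = 67 mmHg = 8932.574 Pa
Q = 4.7554e-06 m^3/s


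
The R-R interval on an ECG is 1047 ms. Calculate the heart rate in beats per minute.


HR = 60 / RR_interval(s)
RR = 1047 ms = 1.047 s
HR = 60 / 1.047 = 57.31 bpm


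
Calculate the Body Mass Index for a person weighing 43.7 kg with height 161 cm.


BMI = weight / height^2
height = 161 cm = 1.61 m
BMI = 43.7 / 1.61^2
BMI = 16.86 kg/m^2
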